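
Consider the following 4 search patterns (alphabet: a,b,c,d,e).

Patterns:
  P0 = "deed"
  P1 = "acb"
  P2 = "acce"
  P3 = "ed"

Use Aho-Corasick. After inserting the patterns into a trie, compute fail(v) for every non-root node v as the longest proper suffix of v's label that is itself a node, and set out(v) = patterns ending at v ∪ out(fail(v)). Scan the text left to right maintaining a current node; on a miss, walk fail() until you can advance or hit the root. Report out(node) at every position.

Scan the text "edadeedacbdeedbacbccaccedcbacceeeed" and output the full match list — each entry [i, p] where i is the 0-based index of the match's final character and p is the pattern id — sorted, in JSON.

Build automaton:
Trie nodes:
  n0 'ε': a→5 d→1 e→10
  n1 'd': e→2
  n2 'de': e→3
  n3 'dee': d→4
  n4 'deed': ·  [P0 ends]
  n5 'a': c→6
  n6 'ac': b→7 c→8
  n7 'acb': ·  [P1 ends]
  n8 'acc': e→9
  n9 'acce': ·  [P2 ends]
  n10 'e': d→11
  n11 'ed': ·  [P3 ends]

Failure links (BFS by depth):
  n1('d'): parent n0 fail=0; on 'd' 0 → fail=0;  out ∅∪∅=∅
  n5('a'): parent n0 fail=0; on 'a' 0 → fail=0;  out ∅∪∅=∅
  n10('e'): parent n0 fail=0; on 'e' 0 → fail=0;  out ∅∪∅=∅
  n2('de'): parent n1 fail=0; on 'e' 0 → fail=10;  out ∅∪∅=∅
  n6('ac'): parent n5 fail=0; on 'c' 0 → fail=0;  out ∅∪∅=∅
  n11('ed'): parent n10 fail=0; on 'd' 0 → fail=1;  out {3}∪∅={3}
  n3('dee'): parent n2 fail=10; on 'e' 10→0 → fail=10;  out ∅∪∅=∅
  n7('acb'): parent n6 fail=0; on 'b' 0 → fail=0;  out {1}∪∅={1}
  n8('acc'): parent n6 fail=0; on 'c' 0 → fail=0;  out ∅∪∅=∅
  n4('deed'): parent n3 fail=10; on 'd' 10 → fail=11;  out {0}∪{3}={0,3}
  n9('acce'): parent n8 fail=0; on 'e' 0 → fail=10;  out {2}∪∅={2}

Run:
i=0 'e': node 0→10
i=1 'd': node 10→11  emit P3@[0:1]
i=2 'a': node 11→5 (via fail)
i=3 'd': node 5→1 (via fail)
i=4 'e': node 1→2
i=5 'e': node 2→3
i=6 'd': node 3→4  emit P0@[3:6],P3@[5:6]
i=7 'a': node 4→5 (via fail)
i=8 'c': node 5→6
i=9 'b': node 6→7  emit P1@[7:9]
i=10 'd': node 7→1 (via fail)
i=11 'e': node 1→2
i=12 'e': node 2→3
i=13 'd': node 3→4  emit P0@[10:13],P3@[12:13]
i=14 'b': node 4→0 (via fail)
i=15 'a': node 0→5
i=16 'c': node 5→6
i=17 'b': node 6→7  emit P1@[15:17]
i=18 'c': node 7→0 (via fail)
i=19 'c': node 0→0
i=20 'a': node 0→5
i=21 'c': node 5→6
i=22 'c': node 6→8
i=23 'e': node 8→9  emit P2@[20:23]
i=24 'd': node 9→11 (via fail)  emit P3@[23:24]
i=25 'c': node 11→0 (via fail)
i=26 'b': node 0→0
i=27 'a': node 0→5
i=28 'c': node 5→6
i=29 'c': node 6→8
i=30 'e': node 8→9  emit P2@[27:30]
i=31 'e': node 9→10 (via fail)
i=32 'e': node 10→10 (via fail)
i=33 'e': node 10→10 (via fail)
i=34 'd': node 10→11  emit P3@[33:34]

Matches: [[1,3],[6,0],[6,3],[9,1],[13,0],[13,3],[17,1],[23,2],[24,3],[30,2],[34,3]]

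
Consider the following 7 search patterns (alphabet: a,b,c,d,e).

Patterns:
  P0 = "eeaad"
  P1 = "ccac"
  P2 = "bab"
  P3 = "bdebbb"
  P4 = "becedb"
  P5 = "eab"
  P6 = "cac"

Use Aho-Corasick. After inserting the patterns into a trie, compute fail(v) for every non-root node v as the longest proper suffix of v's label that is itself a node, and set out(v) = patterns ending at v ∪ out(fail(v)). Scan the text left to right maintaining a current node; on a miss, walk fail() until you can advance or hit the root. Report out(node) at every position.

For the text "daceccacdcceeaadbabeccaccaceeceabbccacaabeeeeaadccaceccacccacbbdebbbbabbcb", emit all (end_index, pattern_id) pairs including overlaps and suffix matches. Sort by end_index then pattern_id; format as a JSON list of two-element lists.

Build:
Trie (insert patterns):
  n0 'ε': b→10 c→6 e→1
  n1 'e': a→23 e→2
  n2 'ee': a→3
  n3 'eea': a→4
  n4 'eeaa': d→5
  n5 'eeaad': ·  [P0 ends]
  n6 'c': a→25 c→7
  n7 'cc': a→8
  n8 'cca': c→9
  n9 'ccac': ·  [P1 ends]
  n10 'b': a→11 d→13 e→18
  n11 'ba': b→12
  n12 'bab': ·  [P2 ends]
  n13 'bd': e→14
  n14 'bde': b→15
  n15 'bdeb': b→16
  n16 'bdebb': b→17
  n17 'bdebbb': ·  [P3 ends]
  n18 'be': c→19
  n19 'bec': e→20
  n20 'bece': d→21
  n21 'beced': b→22
  n22 'becedb': ·  [P4 ends]
  n23 'ea': b→24
  n24 'eab': ·  [P5 ends]
  n25 'ca': c→26
  n26 'cac': ·  [P6 ends]

Failure links (BFS by depth):
  n1('e'): parent n0 fail=0; on 'e' 0 → fail=0;  out ∅∪∅=∅
  n6('c'): parent n0 fail=0; on 'c' 0 → fail=0;  out ∅∪∅=∅
  n10('b'): parent n0 fail=0; on 'b' 0 → fail=0;  out ∅∪∅=∅
  n2('ee'): parent n1 fail=0; on 'e' 0 → fail=1;  out ∅∪∅=∅
  n7('cc'): parent n6 fail=0; on 'c' 0 → fail=6;  out ∅∪∅=∅
  n11('ba'): parent n10 fail=0; on 'a' 0 → fail=0;  out ∅∪∅=∅
  n13('bd'): parent n10 fail=0; on 'd' 0 → fail=0;  out ∅∪∅=∅
  n18('be'): parent n10 fail=0; on 'e' 0 → fail=1;  out ∅∪∅=∅
  n23('ea'): parent n1 fail=0; on 'a' 0 → fail=0;  out ∅∪∅=∅
  n25('ca'): parent n6 fail=0; on 'a' 0 → fail=0;  out ∅∪∅=∅
  n3('eea'): parent n2 fail=1; on 'a' 1 → fail=23;  out ∅∪∅=∅
  n8('cca'): parent n7 fail=6; on 'a' 6 → fail=25;  out ∅∪∅=∅
  n12('bab'): parent n11 fail=0; on 'b' 0 → fail=10;  out {2}∪∅={2}
  n14('bde'): parent n13 fail=0; on 'e' 0 → fail=1;  out ∅∪∅=∅
  n19('bec'): parent n18 fail=1; on 'c' 1→0 → fail=6;  out ∅∪∅=∅
  n24('eab'): parent n23 fail=0; on 'b' 0 → fail=10;  out {5}∪∅={5}
  n26('cac'): parent n25 fail=0; on 'c' 0 → fail=6;  out {6}∪∅={6}
  n4('eeaa'): parent n3 fail=23; on 'a' 23→0 → fail=0;  out ∅∪∅=∅
  n9('ccac'): parent n8 fail=25; on 'c' 25 → fail=26;  out {1}∪{6}={1,6}
  n15('bdeb'): parent n14 fail=1; on 'b' 1→0 → fail=10;  out ∅∪∅=∅
  n20('bece'): parent n19 fail=6; on 'e' 6→0 → fail=1;  out ∅∪∅=∅
  n5('eeaad'): parent n4 fail=0; on 'd' 0 → fail=0;  out {0}∪∅={0}
  n16('bdebb'): parent n15 fail=10; on 'b' 10→0 → fail=10;  out ∅∪∅=∅
  n21('beced'): parent n20 fail=1; on 'd' 1→0 → fail=0;  out ∅∪∅=∅
  n17('bdebbb'): parent n16 fail=10; on 'b' 10→0 → fail=10;  out {3}∪∅={3}
  n22('becedb'): parent n21 fail=0; on 'b' 0 → fail=10;  out {4}∪∅={4}

Scan:
i=0 'd': node 0→0
i=1 'a': node 0→0
i=2 'c': node 0→6
i=3 'e': node 6→1 (fail-walked)
i=4 'c': node 1→6 (fail-walked)
i=5 'c': node 6→7
i=6 'a': node 7→8
i=7 'c': node 8→9  ** P1@[4:7],P6@[5:7]
i=8 'd': node 9→0 (fail-walked)
i=9 'c': node 0→6
i=10 'c': node 6→7
i=11 'e': node 7→1 (fail-walked)
i=12 'e': node 1→2
i=13 'a': node 2→3
i=14 'a': node 3→4
i=15 'd': node 4→5  ** P0@[11:15]
i=16 'b': node 5→10 (fail-walked)
i=17 'a': node 10→11
i=18 'b': node 11→12  ** P2@[16:18]
i=19 'e': node 12→18 (fail-walked)
i=20 'c': node 18→19
i=21 'c': node 19→7 (fail-walked)
i=22 'a': node 7→8
i=23 'c': node 8→9  ** P1@[20:23],P6@[21:23]
i=24 'c': node 9→7 (fail-walked)
i=25 'a': node 7→8
i=26 'c': node 8→9  ** P1@[23:26],P6@[24:26]
i=27 'e': node 9→1 (fail-walked)
i=28 'e': node 1→2
i=29 'c': node 2→6 (fail-walked)
i=30 'e': node 6→1 (fail-walked)
i=31 'a': node 1→23
i=32 'b': node 23→24  ** P5@[30:32]
i=33 'b': node 24→10 (fail-walked)
i=34 'c': node 10→6 (fail-walked)
i=35 'c': node 6→7
i=36 'a': node 7→8
i=37 'c': node 8→9  ** P1@[34:37],P6@[35:37]
i=38 'a': node 9→25 (fail-walked)
i=39 'a': node 25→0 (fail-walked)
i=40 'b': node 0→10
i=41 'e': node 10→18
i=42 'e': node 18→2 (fail-walked)
i=43 'e': node 2→2 (fail-walked)
i=44 'e': node 2→2 (fail-walked)
i=45 'a': node 2→3
i=46 'a': node 3→4
i=47 'd': node 4→5  ** P0@[43:47]
i=48 'c': node 5→6 (fail-walked)
i=49 'c': node 6→7
i=50 'a': node 7→8
i=51 'c': node 8→9  ** P1@[48:51],P6@[49:51]
i=52 'e': node 9→1 (fail-walked)
i=53 'c': node 1→6 (fail-walked)
i=54 'c': node 6→7
i=55 'a': node 7→8
i=56 'c': node 8→9  ** P1@[53:56],P6@[54:56]
i=57 'c': node 9→7 (fail-walked)
i=58 'c': node 7→7 (fail-walked)
i=59 'a': node 7→8
i=60 'c': node 8→9  ** P1@[57:60],P6@[58:60]
i=61 'b': node 9→10 (fail-walked)
i=62 'b': node 10→10 (fail-walked)
i=63 'd': node 10→13
i=64 'e': node 13→14
i=65 'b': node 14→15
i=66 'b': node 15→16
i=67 'b': node 16→17  ** P3@[62:67]
i=68 'b': node 17→10 (fail-walked)
i=69 'a': node 10→11
i=70 'b': node 11→12  ** P2@[68:70]
i=71 'b': node 12→10 (fail-walked)
i=72 'c': node 10→6 (fail-walked)
i=73 'b': node 6→10 (fail-walked)

Matches: [[7,1],[7,6],[15,0],[18,2],[23,1],[23,6],[26,1],[26,6],[32,5],[37,1],[37,6],[47,0],[51,1],[51,6],[56,1],[56,6],[60,1],[60,6],[67,3],[70,2]]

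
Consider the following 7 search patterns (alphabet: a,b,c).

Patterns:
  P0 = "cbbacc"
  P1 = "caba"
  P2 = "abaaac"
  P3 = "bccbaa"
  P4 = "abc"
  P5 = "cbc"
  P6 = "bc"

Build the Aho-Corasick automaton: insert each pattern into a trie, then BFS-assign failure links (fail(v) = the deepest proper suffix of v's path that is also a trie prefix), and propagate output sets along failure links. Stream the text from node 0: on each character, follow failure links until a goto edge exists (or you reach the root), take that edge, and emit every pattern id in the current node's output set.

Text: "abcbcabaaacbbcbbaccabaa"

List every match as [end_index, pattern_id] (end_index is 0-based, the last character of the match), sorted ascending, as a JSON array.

Build automaton:
Trie (insert patterns):
  n0 'ε': a→10 b→16 c→1
  n1 'c': a→7 b→2
  n2 'cb': b→3 c→23
  n3 'cbb': a→4
  n4 'cbba': c→5
  n5 'cbbac': c→6
  n6 'cbbacc': ·  [P0 ends]
  n7 'ca': b→8
  n8 'cab': a→9
  n9 'caba': ·  [P1 ends]
  n10 'a': b→11
  n11 'ab': a→12 c→22
  n12 'aba': a→13
  n13 'abaa': a→14
  n14 'abaaa': c→15
  n15 'abaaac': ·  [P2 ends]
  n16 'b': c→17
  n17 'bc': c→18  [P6 ends]
  n18 'bcc': b→19
  n19 'bccb': a→20
  n20 'bccba': a→21
  n21 'bccbaa': ·  [P3 ends]
  n22 'abc': ·  [P4 ends]
  n23 'cbc': ·  [P5 ends]

BFS fail/out derivation:
  n1('c'): parent n0 fail=0; on 'c' 0 → fail=0;  out ∅∪∅=∅
  n10('a'): parent n0 fail=0; on 'a' 0 → fail=0;  out ∅∪∅=∅
  n16('b'): parent n0 fail=0; on 'b' 0 → fail=0;  out ∅∪∅=∅
  n2('cb'): parent n1 fail=0; on 'b' 0 → fail=16;  out ∅∪∅=∅
  n7('ca'): parent n1 fail=0; on 'a' 0 → fail=10;  out ∅∪∅=∅
  n11('ab'): parent n10 fail=0; on 'b' 0 → fail=16;  out ∅∪∅=∅
  n17('bc'): parent n16 fail=0; on 'c' 0 → fail=1;  out {6}∪∅={6}
  n3('cbb'): parent n2 fail=16; on 'b' 16→0 → fail=16;  out ∅∪∅=∅
  n8('cab'): parent n7 fail=10; on 'b' 10 → fail=11;  out ∅∪∅=∅
  n12('aba'): parent n11 fail=16; on 'a' 16→0 → fail=10;  out ∅∪∅=∅
  n18('bcc'): parent n17 fail=1; on 'c' 1→0 → fail=1;  out ∅∪∅=∅
  n22('abc'): parent n11 fail=16; on 'c' 16 → fail=17;  out {4}∪{6}={4,6}
  n23('cbc'): parent n2 fail=16; on 'c' 16 → fail=17;  out {5}∪{6}={5,6}
  n4('cbba'): parent n3 fail=16; on 'a' 16→0 → fail=10;  out ∅∪∅=∅
  n9('caba'): parent n8 fail=11; on 'a' 11 → fail=12;  out {1}∪∅={1}
  n13('abaa'): parent n12 fail=10; on 'a' 10→0 → fail=10;  out ∅∪∅=∅
  n19('bccb'): parent n18 fail=1; on 'b' 1 → fail=2;  out ∅∪∅=∅
  n5('cbbac'): parent n4 fail=10; on 'c' 10→0 → fail=1;  out ∅∪∅=∅
  n14('abaaa'): parent n13 fail=10; on 'a' 10→0 → fail=10;  out ∅∪∅=∅
  n20('bccba'): parent n19 fail=2; on 'a' 2→16→0 → fail=10;  out ∅∪∅=∅
  n6('cbbacc'): parent n5 fail=1; on 'c' 1→0 → fail=1;  out {0}∪∅={0}
  n15('abaaac'): parent n14 fail=10; on 'c' 10→0 → fail=1;  out {2}∪∅={2}
  n21('bccbaa'): parent n20 fail=10; on 'a' 10→0 → fail=10;  out {3}∪∅={3}

Text stream:
pos 0 'a': at 10
pos 1 'b': at 11
pos 2 'c': at 22  → match P4@[0:2],P6@[1:2]
pos 3 'b': at 2 (fail-walked)
pos 4 'c': at 23  → match P5@[2:4],P6@[3:4]
pos 5 'a': at 7 (fail-walked)
pos 6 'b': at 8
pos 7 'a': at 9  → match P1@[4:7]
pos 8 'a': at 13 (fail-walked)
pos 9 'a': at 14
pos 10 'c': at 15  → match P2@[5:10]
pos 11 'b': at 2 (fail-walked)
pos 12 'b': at 3
pos 13 'c': at 17 (fail-walked)  → match P6@[12:13]
pos 14 'b': at 2 (fail-walked)
pos 15 'b': at 3
pos 16 'a': at 4
pos 17 'c': at 5
pos 18 'c': at 6  → match P0@[13:18]
pos 19 'a': at 7 (fail-walked)
pos 20 'b': at 8
pos 21 'a': at 9  → match P1@[18:21]
pos 22 'a': at 13 (fail-walked)

Matches: [[2,4],[2,6],[4,5],[4,6],[7,1],[10,2],[13,6],[18,0],[21,1]]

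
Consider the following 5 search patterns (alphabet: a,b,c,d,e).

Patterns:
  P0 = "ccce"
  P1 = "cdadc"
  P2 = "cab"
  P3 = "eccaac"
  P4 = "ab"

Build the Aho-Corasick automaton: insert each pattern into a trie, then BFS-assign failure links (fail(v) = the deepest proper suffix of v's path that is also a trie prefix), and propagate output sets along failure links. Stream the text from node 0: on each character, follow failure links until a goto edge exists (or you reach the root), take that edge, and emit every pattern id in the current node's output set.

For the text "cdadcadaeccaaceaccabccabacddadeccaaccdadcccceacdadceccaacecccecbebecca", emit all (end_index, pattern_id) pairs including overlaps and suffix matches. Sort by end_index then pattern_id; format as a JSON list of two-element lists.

Build:
Trie (insert patterns):
  n0 'ε': a→17 c→1 e→11
  n1 'c': a→9 c→2 d→5
  n2 'cc': c→3
  n3 'ccc': e→4
  n4 'ccce': ·  ←P0
  n5 'cd': a→6
  n6 'cda': d→7
  n7 'cdad': c→8
  n8 'cdadc': ·  ←P1
  n9 'ca': b→10
  n10 'cab': ·  ←P2
  n11 'e': c→12
  n12 'ec': c→13
  n13 'ecc': a→14
  n14 'ecca': a→15
  n15 'eccaa': c→16
  n16 'eccaac': ·  ←P3
  n17 'a': b→18
  n18 'ab': ·  ←P4

BFS fail/out derivation:
  n1('c'): parent n0 fail=0; on 'c' 0 → fail=0;  out ∅∪∅=∅
  n11('e'): parent n0 fail=0; on 'e' 0 → fail=0;  out ∅∪∅=∅
  n17('a'): parent n0 fail=0; on 'a' 0 → fail=0;  out ∅∪∅=∅
  n2('cc'): parent n1 fail=0; on 'c' 0 → fail=1;  out ∅∪∅=∅
  n5('cd'): parent n1 fail=0; on 'd' 0 → fail=0;  out ∅∪∅=∅
  n9('ca'): parent n1 fail=0; on 'a' 0 → fail=17;  out ∅∪∅=∅
  n12('ec'): parent n11 fail=0; on 'c' 0 → fail=1;  out ∅∪∅=∅
  n18('ab'): parent n17 fail=0; on 'b' 0 → fail=0;  out {4}∪∅={4}
  n3('ccc'): parent n2 fail=1; on 'c' 1 → fail=2;  out ∅∪∅=∅
  n6('cda'): parent n5 fail=0; on 'a' 0 → fail=17;  out ∅∪∅=∅
  n10('cab'): parent n9 fail=17; on 'b' 17 → fail=18;  out {2}∪{4}={2,4}
  n13('ecc'): parent n12 fail=1; on 'c' 1 → fail=2;  out ∅∪∅=∅
  n4('ccce'): parent n3 fail=2; on 'e' 2→1→0 → fail=11;  out {0}∪∅={0}
  n7('cdad'): parent n6 fail=17; on 'd' 17→0 → fail=0;  out ∅∪∅=∅
  n14('ecca'): parent n13 fail=2; on 'a' 2→1 → fail=9;  out ∅∪∅=∅
  n8('cdadc'): parent n7 fail=0; on 'c' 0 → fail=1;  out {1}∪∅={1}
  n15('eccaa'): parent n14 fail=9; on 'a' 9→17→0 → fail=17;  out ∅∪∅=∅
  n16('eccaac'): parent n15 fail=17; on 'c' 17→0 → fail=1;  out {3}∪∅={3}

Scan:
[0] read 'c'  n0⇒n1
[1] read 'd'  n1⇒n5
[2] read 'a'  n5⇒n6
[3] read 'd'  n6⇒n7
[4] read 'c'  n7⇒n8  → match P1@[0:4]
[5] read 'a'  n8⇒n9 ·f
[6] read 'd'  n9⇒n0 ·f
[7] read 'a'  n0⇒n17
[8] read 'e'  n17⇒n11 ·f
[9] read 'c'  n11⇒n12
[10] read 'c'  n12⇒n13
[11] read 'a'  n13⇒n14
[12] read 'a'  n14⇒n15
[13] read 'c'  n15⇒n16  → match P3@[8:13]
[14] read 'e'  n16⇒n11 ·f
[15] read 'a'  n11⇒n17 ·f
[16] read 'c'  n17⇒n1 ·f
[17] read 'c'  n1⇒n2
[18] read 'a'  n2⇒n9 ·f
[19] read 'b'  n9⇒n10  → match P2@[17:19],P4@[18:19]
[20] read 'c'  n10⇒n1 ·f
[21] read 'c'  n1⇒n2
[22] read 'a'  n2⇒n9 ·f
[23] read 'b'  n9⇒n10  → match P2@[21:23],P4@[22:23]
[24] read 'a'  n10⇒n17 ·f
[25] read 'c'  n17⇒n1 ·f
[26] read 'd'  n1⇒n5
[27] read 'd'  n5⇒n0 ·f
[28] read 'a'  n0⇒n17
[29] read 'd'  n17⇒n0 ·f
[30] read 'e'  n0⇒n11
[31] read 'c'  n11⇒n12
[32] read 'c'  n12⇒n13
[33] read 'a'  n13⇒n14
[34] read 'a'  n14⇒n15
[35] read 'c'  n15⇒n16  → match P3@[30:35]
[36] read 'c'  n16⇒n2 ·f
[37] read 'd'  n2⇒n5 ·f
[38] read 'a'  n5⇒n6
[39] read 'd'  n6⇒n7
[40] read 'c'  n7⇒n8  → match P1@[36:40]
[41] read 'c'  n8⇒n2 ·f
[42] read 'c'  n2⇒n3
[43] read 'c'  n3⇒n3 ·f
[44] read 'e'  n3⇒n4  → match P0@[41:44]
[45] read 'a'  n4⇒n17 ·f
[46] read 'c'  n17⇒n1 ·f
[47] read 'd'  n1⇒n5
[48] read 'a'  n5⇒n6
[49] read 'd'  n6⇒n7
[50] read 'c'  n7⇒n8  → match P1@[46:50]
[51] read 'e'  n8⇒n11 ·f
[52] read 'c'  n11⇒n12
[53] read 'c'  n12⇒n13
[54] read 'a'  n13⇒n14
[55] read 'a'  n14⇒n15
[56] read 'c'  n15⇒n16  → match P3@[51:56]
[57] read 'e'  n16⇒n11 ·f
[58] read 'c'  n11⇒n12
[59] read 'c'  n12⇒n13
[60] read 'c'  n13⇒n3 ·f
[61] read 'e'  n3⇒n4  → match P0@[58:61]
[62] read 'c'  n4⇒n12 ·f
[63] read 'b'  n12⇒n0 ·f
[64] read 'e'  n0⇒n11
[65] read 'b'  n11⇒n0 ·f
[66] read 'e'  n0⇒n11
[67] read 'c'  n11⇒n12
[68] read 'c'  n12⇒n13
[69] read 'a'  n13⇒n14

All matches (sorted): [[4,1],[13,3],[19,2],[19,4],[23,2],[23,4],[35,3],[40,1],[44,0],[50,1],[56,3],[61,0]]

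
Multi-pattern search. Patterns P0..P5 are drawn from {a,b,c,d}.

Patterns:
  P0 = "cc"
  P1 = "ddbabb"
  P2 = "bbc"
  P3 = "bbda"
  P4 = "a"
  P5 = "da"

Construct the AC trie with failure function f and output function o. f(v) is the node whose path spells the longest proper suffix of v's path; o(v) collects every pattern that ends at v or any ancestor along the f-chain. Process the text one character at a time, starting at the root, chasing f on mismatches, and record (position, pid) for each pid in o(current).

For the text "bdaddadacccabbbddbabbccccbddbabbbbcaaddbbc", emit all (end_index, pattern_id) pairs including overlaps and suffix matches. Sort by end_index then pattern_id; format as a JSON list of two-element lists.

Build automaton:
Trie nodes:
  0='ε' goto a→14 b→9 c→1 d→3
  1='c' goto c→2
  2='cc' goto ·  ←P0
  3='d' goto a→15 d→4
  4='dd' goto b→5
  5='ddb' goto a→6
  6='ddba' goto b→7
  7='ddbab' goto b→8
  8='ddbabb' goto ·  ←P1
  9='b' goto b→10
  10='bb' goto c→11 d→12
  11='bbc' goto ·  ←P2
  12='bbd' goto a→13
  13='bbda' goto ·  ←P3
  14='a' goto ·  ←P4
  15='da' goto ·  ←P5

BFS fail/out derivation:
  fail(1) 'c': from fail(0)=0 chase 'c': 0 ⇒ 0;  out=∅∪out(0)=∅
  fail(3) 'd': from fail(0)=0 chase 'd': 0 ⇒ 0;  out=∅∪out(0)=∅
  fail(9) 'b': from fail(0)=0 chase 'b': 0 ⇒ 0;  out=∅∪out(0)=∅
  fail(14) 'a': from fail(0)=0 chase 'a': 0 ⇒ 0;  out={4}∪out(0)={4}
  fail(2) 'cc': from fail(1)=0 chase 'c': 0 ⇒ 1;  out={0}∪out(1)={0}
  fail(4) 'dd': from fail(3)=0 chase 'd': 0 ⇒ 3;  out=∅∪out(3)=∅
  fail(10) 'bb': from fail(9)=0 chase 'b': 0 ⇒ 9;  out=∅∪out(9)=∅
  fail(15) 'da': from fail(3)=0 chase 'a': 0 ⇒ 14;  out={5}∪out(14)={4,5}
  fail(5) 'ddb': from fail(4)=3 chase 'b': 3→0 ⇒ 9;  out=∅∪out(9)=∅
  fail(11) 'bbc': from fail(10)=9 chase 'c': 9→0 ⇒ 1;  out={2}∪out(1)={2}
  fail(12) 'bbd': from fail(10)=9 chase 'd': 9→0 ⇒ 3;  out=∅∪out(3)=∅
  fail(6) 'ddba': from fail(5)=9 chase 'a': 9→0 ⇒ 14;  out=∅∪out(14)={4}
  fail(13) 'bbda': from fail(12)=3 chase 'a': 3 ⇒ 15;  out={3}∪out(15)={3,4,5}
  fail(7) 'ddbab': from fail(6)=14 chase 'b': 14→0 ⇒ 9;  out=∅∪out(9)=∅
  fail(8) 'ddbabb': from fail(7)=9 chase 'b': 9 ⇒ 10;  out={1}∪out(10)={1}

Scan:
[0] read 'b'  n0⇒n9
[1] read 'd'  n9⇒n3 ·f
[2] read 'a'  n3⇒n15  ** P4@[2:2],P5@[1:2]
[3] read 'd'  n15⇒n3 ·f
[4] read 'd'  n3⇒n4
[5] read 'a'  n4⇒n15 ·f  ** P4@[5:5],P5@[4:5]
[6] read 'd'  n15⇒n3 ·f
[7] read 'a'  n3⇒n15  ** P4@[7:7],P5@[6:7]
[8] read 'c'  n15⇒n1 ·f
[9] read 'c'  n1⇒n2  ** P0@[8:9]
[10] read 'c'  n2⇒n2 ·f  ** P0@[9:10]
[11] read 'a'  n2⇒n14 ·f  ** P4@[11:11]
[12] read 'b'  n14⇒n9 ·f
[13] read 'b'  n9⇒n10
[14] read 'b'  n10⇒n10 ·f
[15] read 'd'  n10⇒n12
[16] read 'd'  n12⇒n4 ·f
[17] read 'b'  n4⇒n5
[18] read 'a'  n5⇒n6  ** P4@[18:18]
[19] read 'b'  n6⇒n7
[20] read 'b'  n7⇒n8  ** P1@[15:20]
[21] read 'c'  n8⇒n11 ·f  ** P2@[19:21]
[22] read 'c'  n11⇒n2 ·f  ** P0@[21:22]
[23] read 'c'  n2⇒n2 ·f  ** P0@[22:23]
[24] read 'c'  n2⇒n2 ·f  ** P0@[23:24]
[25] read 'b'  n2⇒n9 ·f
[26] read 'd'  n9⇒n3 ·f
[27] read 'd'  n3⇒n4
[28] read 'b'  n4⇒n5
[29] read 'a'  n5⇒n6  ** P4@[29:29]
[30] read 'b'  n6⇒n7
[31] read 'b'  n7⇒n8  ** P1@[26:31]
[32] read 'b'  n8⇒n10 ·f
[33] read 'b'  n10⇒n10 ·f
[34] read 'c'  n10⇒n11  ** P2@[32:34]
[35] read 'a'  n11⇒n14 ·f  ** P4@[35:35]
[36] read 'a'  n14⇒n14 ·f  ** P4@[36:36]
[37] read 'd'  n14⇒n3 ·f
[38] read 'd'  n3⇒n4
[39] read 'b'  n4⇒n5
[40] read 'b'  n5⇒n10 ·f
[41] read 'c'  n10⇒n11  ** P2@[39:41]

All matches (sorted): [[2,4],[2,5],[5,4],[5,5],[7,4],[7,5],[9,0],[10,0],[11,4],[18,4],[20,1],[21,2],[22,0],[23,0],[24,0],[29,4],[31,1],[34,2],[35,4],[36,4],[41,2]]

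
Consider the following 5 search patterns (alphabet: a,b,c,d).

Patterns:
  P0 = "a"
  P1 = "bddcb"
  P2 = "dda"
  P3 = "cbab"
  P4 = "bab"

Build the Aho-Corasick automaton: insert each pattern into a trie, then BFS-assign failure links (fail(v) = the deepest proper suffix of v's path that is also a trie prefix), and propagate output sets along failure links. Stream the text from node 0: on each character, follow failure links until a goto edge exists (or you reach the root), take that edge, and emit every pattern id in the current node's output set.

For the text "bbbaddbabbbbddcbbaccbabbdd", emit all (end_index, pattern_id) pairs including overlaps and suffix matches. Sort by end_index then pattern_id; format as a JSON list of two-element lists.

Build automaton:
Trie nodes:
  0='ε' goto a→1 b→2 c→10 d→7
  1='a' goto ·  ←P0
  2='b' goto a→14 d→3
  3='bd' goto d→4
  4='bdd' goto c→5
  5='bddc' goto b→6
  6='bddcb' goto ·  ←P1
  7='d' goto d→8
  8='dd' goto a→9
  9='dda' goto ·  ←P2
  10='c' goto b→11
  11='cb' goto a→12
  12='cba' goto b→13
  13='cbab' goto ·  ←P3
  14='ba' goto b→15
  15='bab' goto ·  ←P4

Failure links (BFS by depth):
  n1('a'): parent n0 fail=0; on 'a' 0 → fail=0;  out {0}∪∅={0}
  n2('b'): parent n0 fail=0; on 'b' 0 → fail=0;  out ∅∪∅=∅
  n7('d'): parent n0 fail=0; on 'd' 0 → fail=0;  out ∅∪∅=∅
  n10('c'): parent n0 fail=0; on 'c' 0 → fail=0;  out ∅∪∅=∅
  n3('bd'): parent n2 fail=0; on 'd' 0 → fail=7;  out ∅∪∅=∅
  n8('dd'): parent n7 fail=0; on 'd' 0 → fail=7;  out ∅∪∅=∅
  n11('cb'): parent n10 fail=0; on 'b' 0 → fail=2;  out ∅∪∅=∅
  n14('ba'): parent n2 fail=0; on 'a' 0 → fail=1;  out ∅∪{0}={0}
  n4('bdd'): parent n3 fail=7; on 'd' 7 → fail=8;  out ∅∪∅=∅
  n9('dda'): parent n8 fail=7; on 'a' 7→0 → fail=1;  out {2}∪{0}={0,2}
  n12('cba'): parent n11 fail=2; on 'a' 2 → fail=14;  out ∅∪{0}={0}
  n15('bab'): parent n14 fail=1; on 'b' 1→0 → fail=2;  out {4}∪∅={4}
  n5('bddc'): parent n4 fail=8; on 'c' 8→7→0 → fail=10;  out ∅∪∅=∅
  n13('cbab'): parent n12 fail=14; on 'b' 14 → fail=15;  out {3}∪{4}={3,4}
  n6('bddcb'): parent n5 fail=10; on 'b' 10 → fail=11;  out {1}∪∅={1}

Run:
[0] read 'b'  n0⇒n2
[1] read 'b'  n2⇒n2 (fail-walked)
[2] read 'b'  n2⇒n2 (fail-walked)
[3] read 'a'  n2⇒n14  ** P0@[3:3]
[4] read 'd'  n14⇒n7 (fail-walked)
[5] read 'd'  n7⇒n8
[6] read 'b'  n8⇒n2 (fail-walked)
[7] read 'a'  n2⇒n14  ** P0@[7:7]
[8] read 'b'  n14⇒n15  ** P4@[6:8]
[9] read 'b'  n15⇒n2 (fail-walked)
[10] read 'b'  n2⇒n2 (fail-walked)
[11] read 'b'  n2⇒n2 (fail-walked)
[12] read 'd'  n2⇒n3
[13] read 'd'  n3⇒n4
[14] read 'c'  n4⇒n5
[15] read 'b'  n5⇒n6  ** P1@[11:15]
[16] read 'b'  n6⇒n2 (fail-walked)
[17] read 'a'  n2⇒n14  ** P0@[17:17]
[18] read 'c'  n14⇒n10 (fail-walked)
[19] read 'c'  n10⇒n10 (fail-walked)
[20] read 'b'  n10⇒n11
[21] read 'a'  n11⇒n12  ** P0@[21:21]
[22] read 'b'  n12⇒n13  ** P3@[19:22],P4@[20:22]
[23] read 'b'  n13⇒n2 (fail-walked)
[24] read 'd'  n2⇒n3
[25] read 'd'  n3⇒n4

Matches: [[3,0],[7,0],[8,4],[15,1],[17,0],[21,0],[22,3],[22,4]]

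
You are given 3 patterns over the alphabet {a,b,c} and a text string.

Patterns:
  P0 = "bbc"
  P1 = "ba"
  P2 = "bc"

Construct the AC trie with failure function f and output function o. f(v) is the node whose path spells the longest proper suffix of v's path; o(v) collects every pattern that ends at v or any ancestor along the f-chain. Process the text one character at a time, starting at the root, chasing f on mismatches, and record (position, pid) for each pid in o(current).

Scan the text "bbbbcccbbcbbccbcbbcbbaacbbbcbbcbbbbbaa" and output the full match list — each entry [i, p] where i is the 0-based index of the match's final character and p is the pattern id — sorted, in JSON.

Build:
Trie nodes:
  n0 'ε': b→1
  n1 'b': a→4 b→2 c→5
  n2 'bb': c→3
  n3 'bbc': ·  [P0 ends]
  n4 'ba': ·  [P1 ends]
  n5 'bc': ·  [P2 ends]

Failure links (BFS by depth):
  n1('b'): parent n0 fail=0; on 'b' 0 → fail=0;  out ∅∪∅=∅
  n2('bb'): parent n1 fail=0; on 'b' 0 → fail=1;  out ∅∪∅=∅
  n4('ba'): parent n1 fail=0; on 'a' 0 → fail=0;  out {1}∪∅={1}
  n5('bc'): parent n1 fail=0; on 'c' 0 → fail=0;  out {2}∪∅={2}
  n3('bbc'): parent n2 fail=1; on 'c' 1 → fail=5;  out {0}∪{2}={0,2}

Scan:
pos 0 'b': at 1
pos 1 'b': at 2
pos 2 'b': at 2 (via fail)
pos 3 'b': at 2 (via fail)
pos 4 'c': at 3  → match P0@[2:4],P2@[3:4]
pos 5 'c': at 0 (via fail)
pos 6 'c': at 0
pos 7 'b': at 1
pos 8 'b': at 2
pos 9 'c': at 3  → match P0@[7:9],P2@[8:9]
pos 10 'b': at 1 (via fail)
pos 11 'b': at 2
pos 12 'c': at 3  → match P0@[10:12],P2@[11:12]
pos 13 'c': at 0 (via fail)
pos 14 'b': at 1
pos 15 'c': at 5  → match P2@[14:15]
pos 16 'b': at 1 (via fail)
pos 17 'b': at 2
pos 18 'c': at 3  → match P0@[16:18],P2@[17:18]
pos 19 'b': at 1 (via fail)
pos 20 'b': at 2
pos 21 'a': at 4 (via fail)  → match P1@[20:21]
pos 22 'a': at 0 (via fail)
pos 23 'c': at 0
pos 24 'b': at 1
pos 25 'b': at 2
pos 26 'b': at 2 (via fail)
pos 27 'c': at 3  → match P0@[25:27],P2@[26:27]
pos 28 'b': at 1 (via fail)
pos 29 'b': at 2
pos 30 'c': at 3  → match P0@[28:30],P2@[29:30]
pos 31 'b': at 1 (via fail)
pos 32 'b': at 2
pos 33 'b': at 2 (via fail)
pos 34 'b': at 2 (via fail)
pos 35 'b': at 2 (via fail)
pos 36 'a': at 4 (via fail)  → match P1@[35:36]
pos 37 'a': at 0 (via fail)

All matches (sorted): [[4,0],[4,2],[9,0],[9,2],[12,0],[12,2],[15,2],[18,0],[18,2],[21,1],[27,0],[27,2],[30,0],[30,2],[36,1]]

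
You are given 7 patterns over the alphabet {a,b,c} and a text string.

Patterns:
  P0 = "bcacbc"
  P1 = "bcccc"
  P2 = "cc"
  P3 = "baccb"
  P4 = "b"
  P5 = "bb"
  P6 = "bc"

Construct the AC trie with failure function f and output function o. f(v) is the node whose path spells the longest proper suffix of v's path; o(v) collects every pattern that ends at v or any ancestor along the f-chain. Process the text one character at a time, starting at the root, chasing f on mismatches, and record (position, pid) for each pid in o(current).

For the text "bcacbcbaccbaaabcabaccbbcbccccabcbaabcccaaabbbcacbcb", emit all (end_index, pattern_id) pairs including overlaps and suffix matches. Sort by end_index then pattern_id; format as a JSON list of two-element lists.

Build:
Trie (insert patterns):
  0='ε' goto b→1 c→10
  1='b' goto a→12 b→16 c→2  [P4 ends]
  2='bc' goto a→3 c→7  [P6 ends]
  3='bca' goto c→4
  4='bcac' goto b→5
  5='bcacb' goto c→6
  6='bcacbc' goto ·  [P0 ends]
  7='bcc' goto c→8
  8='bccc' goto c→9
  9='bcccc' goto ·  [P1 ends]
  10='c' goto c→11
  11='cc' goto ·  [P2 ends]
  12='ba' goto c→13
  13='bac' goto c→14
  14='bacc' goto b→15
  15='baccb' goto ·  [P3 ends]
  16='bb' goto ·  [P5 ends]

Failure links (BFS by depth):
  fail(1) 'b': from fail(0)=0 chase 'b': 0 ⇒ 0;  out={4}∪out(0)={4}
  fail(10) 'c': from fail(0)=0 chase 'c': 0 ⇒ 0;  out=∅∪out(0)=∅
  fail(2) 'bc': from fail(1)=0 chase 'c': 0 ⇒ 10;  out={6}∪out(10)={6}
  fail(11) 'cc': from fail(10)=0 chase 'c': 0 ⇒ 10;  out={2}∪out(10)={2}
  fail(12) 'ba': from fail(1)=0 chase 'a': 0 ⇒ 0;  out=∅∪out(0)=∅
  fail(16) 'bb': from fail(1)=0 chase 'b': 0 ⇒ 1;  out={5}∪out(1)={4,5}
  fail(3) 'bca': from fail(2)=10 chase 'a': 10→0 ⇒ 0;  out=∅∪out(0)=∅
  fail(7) 'bcc': from fail(2)=10 chase 'c': 10 ⇒ 11;  out=∅∪out(11)={2}
  fail(13) 'bac': from fail(12)=0 chase 'c': 0 ⇒ 10;  out=∅∪out(10)=∅
  fail(4) 'bcac': from fail(3)=0 chase 'c': 0 ⇒ 10;  out=∅∪out(10)=∅
  fail(8) 'bccc': from fail(7)=11 chase 'c': 11→10 ⇒ 11;  out=∅∪out(11)={2}
  fail(14) 'bacc': from fail(13)=10 chase 'c': 10 ⇒ 11;  out=∅∪out(11)={2}
  fail(5) 'bcacb': from fail(4)=10 chase 'b': 10→0 ⇒ 1;  out=∅∪out(1)={4}
  fail(9) 'bcccc': from fail(8)=11 chase 'c': 11→10 ⇒ 11;  out={1}∪out(11)={1,2}
  fail(15) 'baccb': from fail(14)=11 chase 'b': 11→10→0 ⇒ 1;  out={3}∪out(1)={3,4}
  fail(6) 'bcacbc': from fail(5)=1 chase 'c': 1 ⇒ 2;  out={0}∪out(2)={0,6}

Text stream:
[0] read 'b'  n0⇒n1  ** P4@[0:0]
[1] read 'c'  n1⇒n2  ** P6@[0:1]
[2] read 'a'  n2⇒n3
[3] read 'c'  n3⇒n4
[4] read 'b'  n4⇒n5  ** P4@[4:4]
[5] read 'c'  n5⇒n6  ** P0@[0:5],P6@[4:5]
[6] read 'b'  n6⇒n1 ·f  ** P4@[6:6]
[7] read 'a'  n1⇒n12
[8] read 'c'  n12⇒n13
[9] read 'c'  n13⇒n14  ** P2@[8:9]
[10] read 'b'  n14⇒n15  ** P3@[6:10],P4@[10:10]
[11] read 'a'  n15⇒n12 ·f
[12] read 'a'  n12⇒n0 ·f
[13] read 'a'  n0⇒n0
[14] read 'b'  n0⇒n1  ** P4@[14:14]
[15] read 'c'  n1⇒n2  ** P6@[14:15]
[16] read 'a'  n2⇒n3
[17] read 'b'  n3⇒n1 ·f  ** P4@[17:17]
[18] read 'a'  n1⇒n12
[19] read 'c'  n12⇒n13
[20] read 'c'  n13⇒n14  ** P2@[19:20]
[21] read 'b'  n14⇒n15  ** P3@[17:21],P4@[21:21]
[22] read 'b'  n15⇒n16 ·f  ** P4@[22:22],P5@[21:22]
[23] read 'c'  n16⇒n2 ·f  ** P6@[22:23]
[24] read 'b'  n2⇒n1 ·f  ** P4@[24:24]
[25] read 'c'  n1⇒n2  ** P6@[24:25]
[26] read 'c'  n2⇒n7  ** P2@[25:26]
[27] read 'c'  n7⇒n8  ** P2@[26:27]
[28] read 'c'  n8⇒n9  ** P1@[24:28],P2@[27:28]
[29] read 'a'  n9⇒n0 ·f
[30] read 'b'  n0⇒n1  ** P4@[30:30]
[31] read 'c'  n1⇒n2  ** P6@[30:31]
[32] read 'b'  n2⇒n1 ·f  ** P4@[32:32]
[33] read 'a'  n1⇒n12
[34] read 'a'  n12⇒n0 ·f
[35] read 'b'  n0⇒n1  ** P4@[35:35]
[36] read 'c'  n1⇒n2  ** P6@[35:36]
[37] read 'c'  n2⇒n7  ** P2@[36:37]
[38] read 'c'  n7⇒n8  ** P2@[37:38]
[39] read 'a'  n8⇒n0 ·f
[40] read 'a'  n0⇒n0
[41] read 'a'  n0⇒n0
[42] read 'b'  n0⇒n1  ** P4@[42:42]
[43] read 'b'  n1⇒n16  ** P4@[43:43],P5@[42:43]
[44] read 'b'  n16⇒n16 ·f  ** P4@[44:44],P5@[43:44]
[45] read 'c'  n16⇒n2 ·f  ** P6@[44:45]
[46] read 'a'  n2⇒n3
[47] read 'c'  n3⇒n4
[48] read 'b'  n4⇒n5  ** P4@[48:48]
[49] read 'c'  n5⇒n6  ** P0@[44:49],P6@[48:49]
[50] read 'b'  n6⇒n1 ·f  ** P4@[50:50]

Result: [[0,4],[1,6],[4,4],[5,0],[5,6],[6,4],[9,2],[10,3],[10,4],[14,4],[15,6],[17,4],[20,2],[21,3],[21,4],[22,4],[22,5],[23,6],[24,4],[25,6],[26,2],[27,2],[28,1],[28,2],[30,4],[31,6],[32,4],[35,4],[36,6],[37,2],[38,2],[42,4],[43,4],[43,5],[44,4],[44,5],[45,6],[48,4],[49,0],[49,6],[50,4]]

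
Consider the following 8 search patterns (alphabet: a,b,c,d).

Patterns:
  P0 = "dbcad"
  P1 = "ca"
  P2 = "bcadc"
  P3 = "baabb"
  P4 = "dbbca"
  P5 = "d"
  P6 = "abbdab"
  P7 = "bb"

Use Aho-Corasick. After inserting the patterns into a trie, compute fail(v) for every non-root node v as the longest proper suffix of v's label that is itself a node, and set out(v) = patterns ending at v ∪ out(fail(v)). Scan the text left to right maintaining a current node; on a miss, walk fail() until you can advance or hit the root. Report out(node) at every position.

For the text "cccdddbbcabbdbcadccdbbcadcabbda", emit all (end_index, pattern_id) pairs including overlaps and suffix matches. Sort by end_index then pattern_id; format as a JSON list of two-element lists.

Build automaton:
Trie (insert patterns):
  n0 'ε': a→20 b→8 c→6 d→1
  n1 'd': b→2  ←P5
  n2 'db': b→17 c→3
  n3 'dbc': a→4
  n4 'dbca': d→5
  n5 'dbcad': ·  ←P0
  n6 'c': a→7
  n7 'ca': ·  ←P1
  n8 'b': a→13 b→26 c→9
  n9 'bc': a→10
  n10 'bca': d→11
  n11 'bcad': c→12
  n12 'bcadc': ·  ←P2
  n13 'ba': a→14
  n14 'baa': b→15
  n15 'baab': b→16
  n16 'baabb': ·  ←P3
  n17 'dbb': c→18
  n18 'dbbc': a→19
  n19 'dbbca': ·  ←P4
  n20 'a': b→21
  n21 'ab': b→22
  n22 'abb': d→23
  n23 'abbd': a→24
  n24 'abbda': b→25
  n25 'abbdab': ·  ←P6
  n26 'bb': ·  ←P7

Failure links (BFS by depth):
  fail(1) 'd': from fail(0)=0 chase 'd': 0 ⇒ 0;  out={5}∪out(0)={5}
  fail(6) 'c': from fail(0)=0 chase 'c': 0 ⇒ 0;  out=∅∪out(0)=∅
  fail(8) 'b': from fail(0)=0 chase 'b': 0 ⇒ 0;  out=∅∪out(0)=∅
  fail(20) 'a': from fail(0)=0 chase 'a': 0 ⇒ 0;  out=∅∪out(0)=∅
  fail(2) 'db': from fail(1)=0 chase 'b': 0 ⇒ 8;  out=∅∪out(8)=∅
  fail(7) 'ca': from fail(6)=0 chase 'a': 0 ⇒ 20;  out={1}∪out(20)={1}
  fail(9) 'bc': from fail(8)=0 chase 'c': 0 ⇒ 6;  out=∅∪out(6)=∅
  fail(13) 'ba': from fail(8)=0 chase 'a': 0 ⇒ 20;  out=∅∪out(20)=∅
  fail(21) 'ab': from fail(20)=0 chase 'b': 0 ⇒ 8;  out=∅∪out(8)=∅
  fail(26) 'bb': from fail(8)=0 chase 'b': 0 ⇒ 8;  out={7}∪out(8)={7}
  fail(3) 'dbc': from fail(2)=8 chase 'c': 8 ⇒ 9;  out=∅∪out(9)=∅
  fail(10) 'bca': from fail(9)=6 chase 'a': 6 ⇒ 7;  out=∅∪out(7)={1}
  fail(14) 'baa': from fail(13)=20 chase 'a': 20→0 ⇒ 20;  out=∅∪out(20)=∅
  fail(17) 'dbb': from fail(2)=8 chase 'b': 8 ⇒ 26;  out=∅∪out(26)={7}
  fail(22) 'abb': from fail(21)=8 chase 'b': 8 ⇒ 26;  out=∅∪out(26)={7}
  fail(4) 'dbca': from fail(3)=9 chase 'a': 9 ⇒ 10;  out=∅∪out(10)={1}
  fail(11) 'bcad': from fail(10)=7 chase 'd': 7→20→0 ⇒ 1;  out=∅∪out(1)={5}
  fail(15) 'baab': from fail(14)=20 chase 'b': 20 ⇒ 21;  out=∅∪out(21)=∅
  fail(18) 'dbbc': from fail(17)=26 chase 'c': 26→8 ⇒ 9;  out=∅∪out(9)=∅
  fail(23) 'abbd': from fail(22)=26 chase 'd': 26→8→0 ⇒ 1;  out=∅∪out(1)={5}
  fail(5) 'dbcad': from fail(4)=10 chase 'd': 10 ⇒ 11;  out={0}∪out(11)={0,5}
  fail(12) 'bcadc': from fail(11)=1 chase 'c': 1→0 ⇒ 6;  out={2}∪out(6)={2}
  fail(16) 'baabb': from fail(15)=21 chase 'b': 21 ⇒ 22;  out={3}∪out(22)={3,7}
  fail(19) 'dbbca': from fail(18)=9 chase 'a': 9 ⇒ 10;  out={4}∪out(10)={1,4}
  fail(24) 'abbda': from fail(23)=1 chase 'a': 1→0 ⇒ 20;  out=∅∪out(20)=∅
  fail(25) 'abbdab': from fail(24)=20 chase 'b': 20 ⇒ 21;  out={6}∪out(21)={6}

Text stream:
pos 0 'c': at 6
pos 1 'c': at 6 (fail-walked)
pos 2 'c': at 6 (fail-walked)
pos 3 'd': at 1 (fail-walked)  ** P5@[3:3]
pos 4 'd': at 1 (fail-walked)  ** P5@[4:4]
pos 5 'd': at 1 (fail-walked)  ** P5@[5:5]
pos 6 'b': at 2
pos 7 'b': at 17  ** P7@[6:7]
pos 8 'c': at 18
pos 9 'a': at 19  ** P1@[8:9],P4@[5:9]
pos 10 'b': at 21 (fail-walked)
pos 11 'b': at 22  ** P7@[10:11]
pos 12 'd': at 23  ** P5@[12:12]
pos 13 'b': at 2 (fail-walked)
pos 14 'c': at 3
pos 15 'a': at 4  ** P1@[14:15]
pos 16 'd': at 5  ** P0@[12:16],P5@[16:16]
pos 17 'c': at 12 (fail-walked)  ** P2@[13:17]
pos 18 'c': at 6 (fail-walked)
pos 19 'd': at 1 (fail-walked)  ** P5@[19:19]
pos 20 'b': at 2
pos 21 'b': at 17  ** P7@[20:21]
pos 22 'c': at 18
pos 23 'a': at 19  ** P1@[22:23],P4@[19:23]
pos 24 'd': at 11 (fail-walked)  ** P5@[24:24]
pos 25 'c': at 12  ** P2@[21:25]
pos 26 'a': at 7 (fail-walked)  ** P1@[25:26]
pos 27 'b': at 21 (fail-walked)
pos 28 'b': at 22  ** P7@[27:28]
pos 29 'd': at 23  ** P5@[29:29]
pos 30 'a': at 24

Matches: [[3,5],[4,5],[5,5],[7,7],[9,1],[9,4],[11,7],[12,5],[15,1],[16,0],[16,5],[17,2],[19,5],[21,7],[23,1],[23,4],[24,5],[25,2],[26,1],[28,7],[29,5]]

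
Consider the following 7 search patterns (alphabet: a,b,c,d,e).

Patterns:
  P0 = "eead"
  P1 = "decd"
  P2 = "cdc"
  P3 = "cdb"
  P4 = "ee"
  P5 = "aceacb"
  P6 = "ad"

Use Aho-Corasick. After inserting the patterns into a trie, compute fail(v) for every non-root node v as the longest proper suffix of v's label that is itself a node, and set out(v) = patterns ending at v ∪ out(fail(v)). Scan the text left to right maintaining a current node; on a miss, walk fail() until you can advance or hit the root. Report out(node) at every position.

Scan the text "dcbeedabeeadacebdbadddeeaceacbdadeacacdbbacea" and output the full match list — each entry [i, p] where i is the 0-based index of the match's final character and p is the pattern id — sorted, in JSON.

Construct AC machine:
Trie (insert patterns):
  n0 'ε': a→13 c→9 d→5 e→1
  n1 'e': e→2
  n2 'ee': a→3  [P4 ends]
  n3 'eea': d→4
  n4 'eead': ·  [P0 ends]
  n5 'd': e→6
  n6 'de': c→7
  n7 'dec': d→8
  n8 'decd': ·  [P1 ends]
  n9 'c': d→10
  n10 'cd': b→12 c→11
  n11 'cdc': ·  [P2 ends]
  n12 'cdb': ·  [P3 ends]
  n13 'a': c→14 d→19
  n14 'ac': e→15
  n15 'ace': a→16
  n16 'acea': c→17
  n17 'aceac': b→18
  n18 'aceacb': ·  [P5 ends]
  n19 'ad': ·  [P6 ends]

BFS fail/out derivation:
  fail(1) 'e': from fail(0)=0 chase 'e': 0 ⇒ 0;  out=∅∪out(0)=∅
  fail(5) 'd': from fail(0)=0 chase 'd': 0 ⇒ 0;  out=∅∪out(0)=∅
  fail(9) 'c': from fail(0)=0 chase 'c': 0 ⇒ 0;  out=∅∪out(0)=∅
  fail(13) 'a': from fail(0)=0 chase 'a': 0 ⇒ 0;  out=∅∪out(0)=∅
  fail(2) 'ee': from fail(1)=0 chase 'e': 0 ⇒ 1;  out={4}∪out(1)={4}
  fail(6) 'de': from fail(5)=0 chase 'e': 0 ⇒ 1;  out=∅∪out(1)=∅
  fail(10) 'cd': from fail(9)=0 chase 'd': 0 ⇒ 5;  out=∅∪out(5)=∅
  fail(14) 'ac': from fail(13)=0 chase 'c': 0 ⇒ 9;  out=∅∪out(9)=∅
  fail(19) 'ad': from fail(13)=0 chase 'd': 0 ⇒ 5;  out={6}∪out(5)={6}
  fail(3) 'eea': from fail(2)=1 chase 'a': 1→0 ⇒ 13;  out=∅∪out(13)=∅
  fail(7) 'dec': from fail(6)=1 chase 'c': 1→0 ⇒ 9;  out=∅∪out(9)=∅
  fail(11) 'cdc': from fail(10)=5 chase 'c': 5→0 ⇒ 9;  out={2}∪out(9)={2}
  fail(12) 'cdb': from fail(10)=5 chase 'b': 5→0 ⇒ 0;  out={3}∪out(0)={3}
  fail(15) 'ace': from fail(14)=9 chase 'e': 9→0 ⇒ 1;  out=∅∪out(1)=∅
  fail(4) 'eead': from fail(3)=13 chase 'd': 13 ⇒ 19;  out={0}∪out(19)={0,6}
  fail(8) 'decd': from fail(7)=9 chase 'd': 9 ⇒ 10;  out={1}∪out(10)={1}
  fail(16) 'acea': from fail(15)=1 chase 'a': 1→0 ⇒ 13;  out=∅∪out(13)=∅
  fail(17) 'aceac': from fail(16)=13 chase 'c': 13 ⇒ 14;  out=∅∪out(14)=∅
  fail(18) 'aceacb': from fail(17)=14 chase 'b': 14→9→0 ⇒ 0;  out={5}∪out(0)={5}

Run:
i=0 'd': node 0→5
i=1 'c': node 5→9 (fail-walked)
i=2 'b': node 9→0 (fail-walked)
i=3 'e': node 0→1
i=4 'e': node 1→2  ** P4@[3:4]
i=5 'd': node 2→5 (fail-walked)
i=6 'a': node 5→13 (fail-walked)
i=7 'b': node 13→0 (fail-walked)
i=8 'e': node 0→1
i=9 'e': node 1→2  ** P4@[8:9]
i=10 'a': node 2→3
i=11 'd': node 3→4  ** P0@[8:11],P6@[10:11]
i=12 'a': node 4→13 (fail-walked)
i=13 'c': node 13→14
i=14 'e': node 14→15
i=15 'b': node 15→0 (fail-walked)
i=16 'd': node 0→5
i=17 'b': node 5→0 (fail-walked)
i=18 'a': node 0→13
i=19 'd': node 13→19  ** P6@[18:19]
i=20 'd': node 19→5 (fail-walked)
i=21 'd': node 5→5 (fail-walked)
i=22 'e': node 5→6
i=23 'e': node 6→2 (fail-walked)  ** P4@[22:23]
i=24 'a': node 2→3
i=25 'c': node 3→14 (fail-walked)
i=26 'e': node 14→15
i=27 'a': node 15→16
i=28 'c': node 16→17
i=29 'b': node 17→18  ** P5@[24:29]
i=30 'd': node 18→5 (fail-walked)
i=31 'a': node 5→13 (fail-walked)
i=32 'd': node 13→19  ** P6@[31:32]
i=33 'e': node 19→6 (fail-walked)
i=34 'a': node 6→13 (fail-walked)
i=35 'c': node 13→14
i=36 'a': node 14→13 (fail-walked)
i=37 'c': node 13→14
i=38 'd': node 14→10 (fail-walked)
i=39 'b': node 10→12  ** P3@[37:39]
i=40 'b': node 12→0 (fail-walked)
i=41 'a': node 0→13
i=42 'c': node 13→14
i=43 'e': node 14→15
i=44 'a': node 15→16

All matches (sorted): [[4,4],[9,4],[11,0],[11,6],[19,6],[23,4],[29,5],[32,6],[39,3]]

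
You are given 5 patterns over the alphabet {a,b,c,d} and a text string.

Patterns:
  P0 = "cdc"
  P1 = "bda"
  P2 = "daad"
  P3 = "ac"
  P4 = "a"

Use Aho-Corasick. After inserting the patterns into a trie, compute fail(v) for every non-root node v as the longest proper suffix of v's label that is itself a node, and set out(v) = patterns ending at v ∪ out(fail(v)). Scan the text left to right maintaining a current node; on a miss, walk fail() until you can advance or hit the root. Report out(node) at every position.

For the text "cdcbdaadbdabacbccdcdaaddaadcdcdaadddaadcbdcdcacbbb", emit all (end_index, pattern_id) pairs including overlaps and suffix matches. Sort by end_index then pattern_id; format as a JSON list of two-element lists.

Construct AC machine:
Trie nodes:
  0='ε' goto a→11 b→4 c→1 d→7
  1='c' goto d→2
  2='cd' goto c→3
  3='cdc' goto ·  [P0 ends]
  4='b' goto d→5
  5='bd' goto a→6
  6='bda' goto ·  [P1 ends]
  7='d' goto a→8
  8='da' goto a→9
  9='daa' goto d→10
  10='daad' goto ·  [P2 ends]
  11='a' goto c→12  [P4 ends]
  12='ac' goto ·  [P3 ends]

BFS fail/out derivation:
  n1('c'): parent n0 fail=0; on 'c' 0 → fail=0;  out ∅∪∅=∅
  n4('b'): parent n0 fail=0; on 'b' 0 → fail=0;  out ∅∪∅=∅
  n7('d'): parent n0 fail=0; on 'd' 0 → fail=0;  out ∅∪∅=∅
  n11('a'): parent n0 fail=0; on 'a' 0 → fail=0;  out {4}∪∅={4}
  n2('cd'): parent n1 fail=0; on 'd' 0 → fail=7;  out ∅∪∅=∅
  n5('bd'): parent n4 fail=0; on 'd' 0 → fail=7;  out ∅∪∅=∅
  n8('da'): parent n7 fail=0; on 'a' 0 → fail=11;  out ∅∪{4}={4}
  n12('ac'): parent n11 fail=0; on 'c' 0 → fail=1;  out {3}∪∅={3}
  n3('cdc'): parent n2 fail=7; on 'c' 7→0 → fail=1;  out {0}∪∅={0}
  n6('bda'): parent n5 fail=7; on 'a' 7 → fail=8;  out {1}∪{4}={1,4}
  n9('daa'): parent n8 fail=11; on 'a' 11→0 → fail=11;  out ∅∪{4}={4}
  n10('daad'): parent n9 fail=11; on 'd' 11→0 → fail=7;  out {2}∪∅={2}

Text stream:
pos 0 'c': at 1
pos 1 'd': at 2
pos 2 'c': at 3  ** P0@[0:2]
pos 3 'b': at 4 ·f
pos 4 'd': at 5
pos 5 'a': at 6  ** P1@[3:5],P4@[5:5]
pos 6 'a': at 9 ·f  ** P4@[6:6]
pos 7 'd': at 10  ** P2@[4:7]
pos 8 'b': at 4 ·f
pos 9 'd': at 5
pos 10 'a': at 6  ** P1@[8:10],P4@[10:10]
pos 11 'b': at 4 ·f
pos 12 'a': at 11 ·f  ** P4@[12:12]
pos 13 'c': at 12  ** P3@[12:13]
pos 14 'b': at 4 ·f
pos 15 'c': at 1 ·f
pos 16 'c': at 1 ·f
pos 17 'd': at 2
pos 18 'c': at 3  ** P0@[16:18]
pos 19 'd': at 2 ·f
pos 20 'a': at 8 ·f  ** P4@[20:20]
pos 21 'a': at 9  ** P4@[21:21]
pos 22 'd': at 10  ** P2@[19:22]
pos 23 'd': at 7 ·f
pos 24 'a': at 8  ** P4@[24:24]
pos 25 'a': at 9  ** P4@[25:25]
pos 26 'd': at 10  ** P2@[23:26]
pos 27 'c': at 1 ·f
pos 28 'd': at 2
pos 29 'c': at 3  ** P0@[27:29]
pos 30 'd': at 2 ·f
pos 31 'a': at 8 ·f  ** P4@[31:31]
pos 32 'a': at 9  ** P4@[32:32]
pos 33 'd': at 10  ** P2@[30:33]
pos 34 'd': at 7 ·f
pos 35 'd': at 7 ·f
pos 36 'a': at 8  ** P4@[36:36]
pos 37 'a': at 9  ** P4@[37:37]
pos 38 'd': at 10  ** P2@[35:38]
pos 39 'c': at 1 ·f
pos 40 'b': at 4 ·f
pos 41 'd': at 5
pos 42 'c': at 1 ·f
pos 43 'd': at 2
pos 44 'c': at 3  ** P0@[42:44]
pos 45 'a': at 11 ·f  ** P4@[45:45]
pos 46 'c': at 12  ** P3@[45:46]
pos 47 'b': at 4 ·f
pos 48 'b': at 4 ·f
pos 49 'b': at 4 ·f

Matches: [[2,0],[5,1],[5,4],[6,4],[7,2],[10,1],[10,4],[12,4],[13,3],[18,0],[20,4],[21,4],[22,2],[24,4],[25,4],[26,2],[29,0],[31,4],[32,4],[33,2],[36,4],[37,4],[38,2],[44,0],[45,4],[46,3]]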